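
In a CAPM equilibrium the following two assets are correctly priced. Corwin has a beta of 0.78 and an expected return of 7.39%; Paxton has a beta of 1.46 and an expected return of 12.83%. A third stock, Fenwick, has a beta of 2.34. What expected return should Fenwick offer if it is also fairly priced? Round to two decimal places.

19.87%

MRP (SML slope) = (12.83% − 7.39%) / (1.46 − 0.78) = 5.44% / 0.68 = 8.0000%
R_f (intercept) = 7.39% − 0.78 × 8.0000% = 1.1500%
E(R_Fenwick) = R_f + β × MRP = 1.1500% + 2.34 × 8.0000% = 19.87%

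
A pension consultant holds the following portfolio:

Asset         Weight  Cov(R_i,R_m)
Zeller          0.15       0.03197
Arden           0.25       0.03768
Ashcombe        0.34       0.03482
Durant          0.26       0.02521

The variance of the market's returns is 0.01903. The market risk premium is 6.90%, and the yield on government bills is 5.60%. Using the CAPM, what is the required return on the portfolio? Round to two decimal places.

β_Zeller = 0.03197 / 0.01903 = 1.6800
β_Arden = 0.03768 / 0.01903 = 1.9800
β_Ashcombe = 0.03482 / 0.01903 = 1.8297
β_Durant = 0.02521 / 0.01903 = 1.3248
β_P = Σ w_i β_i = 0.15×1.6800 + 0.25×1.9800 + 0.34×1.8297 + 0.26×1.3248 = 1.7135
E(R_P) = R_f + β_P × MRP = 5.60% + 1.7135 × 6.90% = 17.42%

17.42%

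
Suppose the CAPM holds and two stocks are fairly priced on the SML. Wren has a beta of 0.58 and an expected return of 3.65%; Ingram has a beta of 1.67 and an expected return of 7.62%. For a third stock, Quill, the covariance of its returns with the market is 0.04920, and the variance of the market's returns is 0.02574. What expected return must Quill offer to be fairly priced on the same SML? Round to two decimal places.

MRP = (7.62% − 3.65%) / (1.67 − 0.58) = 3.6422%
R_f = 3.65% − 0.58 × 3.6422% = 1.5375%
β_Quill = Cov / Var(R_m) = 0.04920 / 0.02574 = 1.9114
E(R_Quill) = R_f + β × MRP = 1.5375% + 1.9114 × 3.6422% = 8.50%

8.50%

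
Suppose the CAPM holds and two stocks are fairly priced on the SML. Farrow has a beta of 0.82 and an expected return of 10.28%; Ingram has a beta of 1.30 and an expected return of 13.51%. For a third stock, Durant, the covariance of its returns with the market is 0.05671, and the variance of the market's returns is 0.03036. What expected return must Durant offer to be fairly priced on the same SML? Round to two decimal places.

MRP = (13.51% − 10.28%) / (1.30 − 0.82) = 6.7292%
R_f = 10.28% − 0.82 × 6.7292% = 4.7621%
β_Durant = Cov / Var(R_m) = 0.05671 / 0.03036 = 1.8679
E(R_Durant) = R_f + β × MRP = 4.7621% + 1.8679 × 6.7292% = 17.33%

17.33%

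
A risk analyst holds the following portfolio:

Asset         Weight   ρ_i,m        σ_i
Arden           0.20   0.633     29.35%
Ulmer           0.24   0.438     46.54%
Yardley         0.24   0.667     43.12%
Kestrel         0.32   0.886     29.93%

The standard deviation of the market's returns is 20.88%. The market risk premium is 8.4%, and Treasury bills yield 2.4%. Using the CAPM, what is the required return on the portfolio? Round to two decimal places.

12.05%

β_Arden = 0.633 × 29.35% / 20.88% = 0.8898
β_Ulmer = 0.438 × 46.54% / 20.88% = 0.9763
β_Yardley = 0.667 × 43.12% / 20.88% = 1.3774
β_Kestrel = 0.886 × 29.93% / 20.88% = 1.2700
β_P = Σ w_i β_i = 0.20×0.8898 + 0.24×0.9763 + 0.24×1.3774 + 0.32×1.2700 = 1.1492
E(R_P) = R_f + β_P × MRP = 2.4% + 1.1492 × 8.4% = 12.05%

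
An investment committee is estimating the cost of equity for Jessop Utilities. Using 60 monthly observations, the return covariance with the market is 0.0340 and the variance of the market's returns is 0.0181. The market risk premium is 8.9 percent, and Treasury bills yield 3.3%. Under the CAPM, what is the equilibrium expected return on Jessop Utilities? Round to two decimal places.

β = Cov(R_i, R_m) / Var(R_m) = 0.0340 / 0.0181 = 1.8785
E(R) = R_f + β × MRP = 3.3% + 1.8785 × 8.9% = 20.02%

20.02%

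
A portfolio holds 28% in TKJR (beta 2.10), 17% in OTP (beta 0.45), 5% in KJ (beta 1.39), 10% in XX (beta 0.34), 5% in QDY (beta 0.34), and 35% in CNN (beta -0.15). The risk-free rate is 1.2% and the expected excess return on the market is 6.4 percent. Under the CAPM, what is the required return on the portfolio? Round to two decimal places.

5.89%

β_P = Σ w_i β_i = 0.28×2.10 + 0.17×0.45 + 0.05×1.39 + 0.10×0.34 + 0.05×0.34 + 0.35×-0.15 = 0.7325
E(R_P) = R_f + β_P × MRP = 1.2% + 0.7325 × 6.4% = 5.89%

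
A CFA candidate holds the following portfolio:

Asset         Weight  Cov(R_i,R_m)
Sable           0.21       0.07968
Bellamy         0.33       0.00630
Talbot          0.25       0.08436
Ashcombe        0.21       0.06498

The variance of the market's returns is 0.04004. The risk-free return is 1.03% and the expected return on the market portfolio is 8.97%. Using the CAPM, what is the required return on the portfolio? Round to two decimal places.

11.65%

β_Sable = 0.07968 / 0.04004 = 1.9900
β_Bellamy = 0.00630 / 0.04004 = 0.1573
β_Talbot = 0.08436 / 0.04004 = 2.1069
β_Ashcombe = 0.06498 / 0.04004 = 1.6229
β_P = Σ w_i β_i = 0.21×1.9900 + 0.33×0.1573 + 0.25×2.1069 + 0.21×1.6229 = 1.3373
MRP = 8.97% − 1.03% = 7.94%
E(R_P) = R_f + β_P × MRP = 1.03% + 1.3373 × 7.94% = 11.65%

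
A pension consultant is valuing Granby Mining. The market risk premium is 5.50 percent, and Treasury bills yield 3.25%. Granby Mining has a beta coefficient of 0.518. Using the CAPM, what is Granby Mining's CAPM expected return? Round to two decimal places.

6.10%

E(R) = R_f + β × MRP = 3.25% + 0.518 × 5.50% = 6.10%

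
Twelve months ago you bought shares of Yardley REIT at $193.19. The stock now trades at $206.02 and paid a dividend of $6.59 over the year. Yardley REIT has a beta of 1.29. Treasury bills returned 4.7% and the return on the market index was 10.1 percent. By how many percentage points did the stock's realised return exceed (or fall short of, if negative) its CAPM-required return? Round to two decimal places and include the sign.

Realised HPR = (P1 + D1 − P0) / P0 = (206.02 + 6.59 − 193.19) / 193.19 = 19.42 / 193.19 = 10.0523%
MRP = 10.1% − 4.7% = 5.40%
CAPM required = R_f + β·MRP = 4.7% + 1.29 × 5.4% = 11.6660%
α = realised − required = 10.0523% − 11.6660% = -1.61%

-1.61%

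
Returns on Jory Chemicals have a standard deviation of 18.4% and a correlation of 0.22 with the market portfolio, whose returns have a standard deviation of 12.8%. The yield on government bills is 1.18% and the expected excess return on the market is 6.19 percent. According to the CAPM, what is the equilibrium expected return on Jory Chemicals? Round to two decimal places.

3.14%

β = ρ × σ_i / σ_m = 0.22 × 18.4% / 12.8% = 0.3163
E(R) = 1.18% + 0.3163 × 6.19% = 3.14%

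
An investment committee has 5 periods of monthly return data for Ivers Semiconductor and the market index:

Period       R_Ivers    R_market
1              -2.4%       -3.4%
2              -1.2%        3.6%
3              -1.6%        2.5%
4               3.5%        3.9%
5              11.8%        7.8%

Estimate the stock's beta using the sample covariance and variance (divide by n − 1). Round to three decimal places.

1.170

Mean R_i = (-2.4 − 1.2 − 1.6 + 3.5 + 11.8) / 5 = 2.0200%
Mean R_m = (-3.4 + 3.6 + 2.5 + 3.9 + 7.8) / 5 = 2.8800%
Σ(R_i − R̄_i)(R_m − R̄_m) = 76.4420  ⇒  Cov = 76.4420 / 4 = 19.1105
Σ(R_m − R̄_m)² = 65.3480  ⇒  Var(R_m) = 65.3480 / 4 = 16.3370
β = Cov / Var(R_m) = 19.1105 / 16.3370 = 1.1698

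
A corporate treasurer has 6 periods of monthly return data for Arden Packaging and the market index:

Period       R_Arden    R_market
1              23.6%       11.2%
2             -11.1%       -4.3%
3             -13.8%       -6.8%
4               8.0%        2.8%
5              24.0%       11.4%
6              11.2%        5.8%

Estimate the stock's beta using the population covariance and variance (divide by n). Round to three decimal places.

2.129

Mean R_i = (23.6 − 11.1 − 13.8 + 8.0 + 24.0 + 11.2) / 6 = 6.9833%
Mean R_m = (11.2 − 4.3 − 6.8 + 2.8 + 11.4 + 5.8) / 6 = 3.3500%
Σ(R_i − R̄_i)(R_m − R̄_m) = 626.4850  ⇒  Cov = 626.4850 / 6 = 104.4142
Σ(R_m − R̄_m)² = 294.2750  ⇒  Var(R_m) = 294.2750 / 6 = 49.0458
β = Cov / Var(R_m) = 104.4142 / 49.0458 = 2.1289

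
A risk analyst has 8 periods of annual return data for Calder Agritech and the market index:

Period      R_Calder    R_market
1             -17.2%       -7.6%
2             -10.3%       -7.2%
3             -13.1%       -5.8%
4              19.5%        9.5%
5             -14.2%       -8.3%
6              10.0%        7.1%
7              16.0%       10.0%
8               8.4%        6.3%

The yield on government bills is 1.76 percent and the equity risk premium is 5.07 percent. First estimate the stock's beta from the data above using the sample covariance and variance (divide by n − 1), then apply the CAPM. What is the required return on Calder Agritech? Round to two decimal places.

Mean R_i = (-17.2 − 10.3 − 13.1 + 19.5 − 14.2 + 10.0 + 16.0 + 8.4) / 8 = -0.1125%
Mean R_m = (-7.6 − 7.2 − 5.8 + 9.5 − 8.3 + 7.1 + 10.0 + 6.3) / 8 = 0.5000%
Σ(R_i − R̄_i)(R_m − R̄_m) = 868.3400  ⇒  Cov = 868.3400 / 7 = 124.0486
Σ(R_m − R̄_m)² = 490.4800  ⇒  Var(R_m) = 490.4800 / 7 = 70.0686
β = Cov / Var(R_m) = 124.0486 / 70.0686 = 1.7704
E(R) = R_f + β × MRP = 1.76% + 1.7704 × 5.07% = 10.74%

10.74%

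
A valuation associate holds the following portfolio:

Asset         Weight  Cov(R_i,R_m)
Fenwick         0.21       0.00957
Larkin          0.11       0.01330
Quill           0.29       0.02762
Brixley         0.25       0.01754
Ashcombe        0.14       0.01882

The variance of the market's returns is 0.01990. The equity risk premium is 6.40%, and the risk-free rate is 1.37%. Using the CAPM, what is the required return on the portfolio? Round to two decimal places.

7.32%

β_Fenwick = 0.00957 / 0.01990 = 0.4809
β_Larkin = 0.01330 / 0.01990 = 0.6683
β_Quill = 0.02762 / 0.01990 = 1.3879
β_Brixley = 0.01754 / 0.01990 = 0.8814
β_Ashcombe = 0.01882 / 0.01990 = 0.9457
β_P = Σ w_i β_i = 0.21×0.4809 + 0.11×0.6683 + 0.29×1.3879 + 0.25×0.8814 + 0.14×0.9457 = 0.9297
E(R_P) = R_f + β_P × MRP = 1.37% + 0.9297 × 6.40% = 7.32%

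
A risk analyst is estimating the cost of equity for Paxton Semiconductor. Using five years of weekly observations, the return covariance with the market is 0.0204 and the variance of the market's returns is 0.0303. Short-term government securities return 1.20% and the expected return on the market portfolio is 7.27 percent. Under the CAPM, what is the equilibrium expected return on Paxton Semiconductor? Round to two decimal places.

5.29%

β = Cov(R_i, R_m) / Var(R_m) = 0.0204 / 0.0303 = 0.6733
MRP = 7.27% − 1.20% = 6.07%
E(R) = R_f + β × MRP = 1.20% + 0.6733 × 6.07% = 5.29%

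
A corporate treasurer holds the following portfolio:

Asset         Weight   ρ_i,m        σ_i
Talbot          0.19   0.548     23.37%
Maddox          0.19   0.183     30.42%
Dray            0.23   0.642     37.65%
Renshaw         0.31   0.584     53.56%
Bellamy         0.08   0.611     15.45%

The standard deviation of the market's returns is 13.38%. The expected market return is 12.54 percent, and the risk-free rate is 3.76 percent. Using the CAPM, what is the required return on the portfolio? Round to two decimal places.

16.56%

β_Talbot = 0.548 × 23.37% / 13.38% = 0.9572
β_Maddox = 0.183 × 30.42% / 13.38% = 0.4161
β_Dray = 0.642 × 37.65% / 13.38% = 1.8065
β_Renshaw = 0.584 × 53.56% / 13.38% = 2.3377
β_Bellamy = 0.611 × 15.45% / 13.38% = 0.7055
β_P = Σ w_i β_i = 0.19×0.9572 + 0.19×0.4161 + 0.23×1.8065 + 0.31×2.3377 + 0.08×0.7055 = 1.4575
MRP = 12.54% − 3.76% = 8.78%
E(R_P) = R_f + β_P × MRP = 3.76% + 1.4575 × 8.78% = 16.56%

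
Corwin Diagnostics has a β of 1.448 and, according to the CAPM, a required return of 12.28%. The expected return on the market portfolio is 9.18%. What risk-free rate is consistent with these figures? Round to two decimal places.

E(R) = R_f + β(E(R_m) − R_f) = R_f(1 − β) + β·E(R_m)
12.28% = R_f × (1 − 1.448) + 1.448 × 9.18%
12.28% = R_f × -0.448 + 13.29264%
R_f = (12.28% − 13.29264%) / -0.448 = 2.26%

2.26%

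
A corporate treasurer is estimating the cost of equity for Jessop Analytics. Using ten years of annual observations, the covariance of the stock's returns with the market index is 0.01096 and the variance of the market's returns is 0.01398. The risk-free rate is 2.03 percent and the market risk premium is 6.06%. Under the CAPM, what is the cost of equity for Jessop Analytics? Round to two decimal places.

6.78%

β = Cov(R_i, R_m) / Var(R_m) = 0.01096 / 0.01398 = 0.7840
E(R) = R_f + β × MRP = 2.03% + 0.7840 × 6.06% = 6.78%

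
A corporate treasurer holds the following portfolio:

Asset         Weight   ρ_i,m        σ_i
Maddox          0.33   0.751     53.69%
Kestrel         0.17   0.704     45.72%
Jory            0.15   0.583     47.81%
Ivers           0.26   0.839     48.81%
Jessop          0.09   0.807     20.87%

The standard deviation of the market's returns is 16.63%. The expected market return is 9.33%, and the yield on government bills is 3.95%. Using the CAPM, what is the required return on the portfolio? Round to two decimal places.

β_Maddox = 0.751 × 53.69% / 16.63% = 2.4246
β_Kestrel = 0.704 × 45.72% / 16.63% = 1.9355
β_Jory = 0.583 × 47.81% / 16.63% = 1.6761
β_Ivers = 0.839 × 48.81% / 16.63% = 2.4625
β_Jessop = 0.807 × 20.87% / 16.63% = 1.0128
β_P = Σ w_i β_i = 0.33×2.4246 + 0.17×1.9355 + 0.15×1.6761 + 0.26×2.4625 + 0.09×1.0128 = 2.1120
MRP = 9.33% − 3.95% = 5.38%
E(R_P) = R_f + β_P × MRP = 3.95% + 2.1120 × 5.38% = 15.31%

15.31%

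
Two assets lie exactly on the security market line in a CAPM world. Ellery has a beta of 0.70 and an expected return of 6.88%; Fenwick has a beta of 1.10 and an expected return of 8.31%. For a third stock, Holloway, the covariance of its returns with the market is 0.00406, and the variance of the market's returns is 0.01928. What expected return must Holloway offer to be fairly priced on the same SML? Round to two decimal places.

5.13%

MRP = (8.31% − 6.88%) / (1.10 − 0.70) = 3.5750%
R_f = 6.88% − 0.70 × 3.5750% = 4.3775%
β_Holloway = Cov / Var(R_m) = 0.00406 / 0.01928 = 0.2106
E(R_Holloway) = R_f + β × MRP = 4.3775% + 0.2106 × 3.5750% = 5.13%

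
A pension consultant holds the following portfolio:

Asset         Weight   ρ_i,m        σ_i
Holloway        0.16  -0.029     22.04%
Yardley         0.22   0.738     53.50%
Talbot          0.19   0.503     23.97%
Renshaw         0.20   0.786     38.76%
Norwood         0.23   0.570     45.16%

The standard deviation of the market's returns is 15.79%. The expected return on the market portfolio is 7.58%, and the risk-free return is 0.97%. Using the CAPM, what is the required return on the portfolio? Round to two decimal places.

β_Holloway = -0.029 × 22.04% / 15.79% = -0.0405
β_Yardley = 0.738 × 53.50% / 15.79% = 2.5005
β_Talbot = 0.503 × 23.97% / 15.79% = 0.7636
β_Renshaw = 0.786 × 38.76% / 15.79% = 1.9294
β_Norwood = 0.570 × 45.16% / 15.79% = 1.6302
β_P = Σ w_i β_i = 0.16×-0.0405 + 0.22×2.5005 + 0.19×0.7636 + 0.20×1.9294 + 0.23×1.6302 = 1.4495
MRP = 7.58% − 0.97% = 6.61%
E(R_P) = R_f + β_P × MRP = 0.97% + 1.4495 × 6.61% = 10.55%

10.55%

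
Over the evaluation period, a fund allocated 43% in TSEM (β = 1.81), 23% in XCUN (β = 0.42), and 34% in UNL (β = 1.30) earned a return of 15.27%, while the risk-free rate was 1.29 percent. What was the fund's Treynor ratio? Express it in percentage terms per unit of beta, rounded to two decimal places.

β_P = 0.43×1.81 + 0.23×0.42 + 0.34×1.30 = 1.3169
Treynor = (R_P − R_f) / β_P = (15.27% − 1.29%) / 1.3169 = 13.98% / 1.3169 = 10.62%

10.62%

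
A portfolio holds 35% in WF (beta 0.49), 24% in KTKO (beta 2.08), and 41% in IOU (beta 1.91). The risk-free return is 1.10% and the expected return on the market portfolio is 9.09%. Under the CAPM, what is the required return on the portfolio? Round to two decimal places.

β_P = Σ w_i β_i = 0.35×0.49 + 0.24×2.08 + 0.41×1.91 = 1.4538
MRP = 9.09% − 1.10% = 7.99%
E(R_P) = R_f + β_P × MRP = 1.10% + 1.4538 × 7.99% = 12.72%

12.72%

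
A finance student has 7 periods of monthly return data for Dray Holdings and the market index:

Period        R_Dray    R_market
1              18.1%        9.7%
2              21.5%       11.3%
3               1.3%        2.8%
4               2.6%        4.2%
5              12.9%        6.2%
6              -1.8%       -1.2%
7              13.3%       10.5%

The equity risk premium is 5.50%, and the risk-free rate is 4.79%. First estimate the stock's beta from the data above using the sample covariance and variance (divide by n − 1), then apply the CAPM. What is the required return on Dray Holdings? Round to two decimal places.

14.87%

Mean R_i = (18.1 + 21.5 + 1.3 + 2.6 + 12.9 − 1.8 + 13.3) / 7 = 9.7000%
Mean R_m = (9.7 + 11.3 + 2.8 + 4.2 + 6.2 − 1.2 + 10.5) / 7 = 6.2143%
Σ(R_i − R̄_i)(R_m − R̄_m) = 232.9200  ⇒  Cov = 232.9200 / 6 = 38.8200
Σ(R_m − R̄_m)² = 127.0686  ⇒  Var(R_m) = 127.0686 / 6 = 21.1781
β = Cov / Var(R_m) = 38.8200 / 21.1781 = 1.8330
E(R) = R_f + β × MRP = 4.79% + 1.8330 × 5.50% = 14.87%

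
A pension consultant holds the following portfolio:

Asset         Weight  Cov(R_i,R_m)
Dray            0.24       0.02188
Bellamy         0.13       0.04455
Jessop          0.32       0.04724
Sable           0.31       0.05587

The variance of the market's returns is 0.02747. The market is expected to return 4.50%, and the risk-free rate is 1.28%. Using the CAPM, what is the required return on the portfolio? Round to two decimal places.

β_Dray = 0.02188 / 0.02747 = 0.7965
β_Bellamy = 0.04455 / 0.02747 = 1.6218
β_Jessop = 0.04724 / 0.02747 = 1.7197
β_Sable = 0.05587 / 0.02747 = 2.0339
β_P = Σ w_i β_i = 0.24×0.7965 + 0.13×1.6218 + 0.32×1.7197 + 0.31×2.0339 = 1.5828
MRP = 4.50% − 1.28% = 3.22%
E(R_P) = R_f + β_P × MRP = 1.28% + 1.5828 × 3.22% = 6.38%

6.38%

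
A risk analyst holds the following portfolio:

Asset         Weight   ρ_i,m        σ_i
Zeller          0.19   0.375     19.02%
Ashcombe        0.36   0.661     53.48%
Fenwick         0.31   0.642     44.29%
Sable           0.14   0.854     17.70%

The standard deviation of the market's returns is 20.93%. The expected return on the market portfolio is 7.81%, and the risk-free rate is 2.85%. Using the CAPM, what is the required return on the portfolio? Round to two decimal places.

8.78%

β_Zeller = 0.375 × 19.02% / 20.93% = 0.3408
β_Ashcombe = 0.661 × 53.48% / 20.93% = 1.6890
β_Fenwick = 0.642 × 44.29% / 20.93% = 1.3585
β_Sable = 0.854 × 17.70% / 20.93% = 0.7222
β_P = Σ w_i β_i = 0.19×0.3408 + 0.36×1.6890 + 0.31×1.3585 + 0.14×0.7222 = 1.1950
MRP = 7.81% − 2.85% = 4.96%
E(R_P) = R_f + β_P × MRP = 2.85% + 1.1950 × 4.96% = 8.78%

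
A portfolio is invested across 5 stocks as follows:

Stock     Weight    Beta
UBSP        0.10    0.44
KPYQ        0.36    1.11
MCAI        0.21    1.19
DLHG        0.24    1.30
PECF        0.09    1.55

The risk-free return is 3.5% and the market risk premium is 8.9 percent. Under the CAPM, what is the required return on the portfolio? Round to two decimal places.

β_P = Σ w_i β_i = 0.10×0.44 + 0.36×1.11 + 0.21×1.19 + 0.24×1.30 + 0.09×1.55 = 1.1450
E(R_P) = R_f + β_P × MRP = 3.5% + 1.1450 × 8.9% = 13.69%

13.69%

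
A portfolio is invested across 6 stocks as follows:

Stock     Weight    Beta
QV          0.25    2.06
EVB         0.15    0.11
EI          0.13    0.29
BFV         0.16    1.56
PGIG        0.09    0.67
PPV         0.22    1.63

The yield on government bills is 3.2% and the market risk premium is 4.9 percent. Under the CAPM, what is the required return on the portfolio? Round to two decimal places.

9.26%

β_P = Σ w_i β_i = 0.25×2.06 + 0.15×0.11 + 0.13×0.29 + 0.16×1.56 + 0.09×0.67 + 0.22×1.63 = 1.2377
E(R_P) = R_f + β_P × MRP = 3.2% + 1.2377 × 4.9% = 9.26%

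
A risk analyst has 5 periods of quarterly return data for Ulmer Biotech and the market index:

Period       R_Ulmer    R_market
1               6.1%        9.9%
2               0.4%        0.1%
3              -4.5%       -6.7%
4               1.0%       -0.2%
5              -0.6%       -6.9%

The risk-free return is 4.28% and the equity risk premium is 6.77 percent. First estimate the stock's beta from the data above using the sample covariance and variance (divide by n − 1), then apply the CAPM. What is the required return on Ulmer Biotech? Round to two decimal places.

Mean R_i = (6.1 + 0.4 − 4.5 + 1.0 − 0.6) / 5 = 0.4800%
Mean R_m = (9.9 + 0.1 − 6.7 − 0.2 − 6.9) / 5 = -0.7600%
Σ(R_i − R̄_i)(R_m − R̄_m) = 96.3440  ⇒  Cov = 96.3440 / 4 = 24.0860
Σ(R_m − R̄_m)² = 187.6720  ⇒  Var(R_m) = 187.6720 / 4 = 46.9180
β = Cov / Var(R_m) = 24.0860 / 46.9180 = 0.5134
E(R) = R_f + β × MRP = 4.28% + 0.5134 × 6.77% = 7.76%

7.76%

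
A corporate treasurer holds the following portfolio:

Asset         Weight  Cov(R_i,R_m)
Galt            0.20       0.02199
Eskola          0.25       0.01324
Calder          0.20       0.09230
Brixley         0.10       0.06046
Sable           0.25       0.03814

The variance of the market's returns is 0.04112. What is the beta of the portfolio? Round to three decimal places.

1.015

β_Galt = 0.02199 / 0.04112 = 0.5348
β_Eskola = 0.01324 / 0.04112 = 0.3220
β_Calder = 0.09230 / 0.04112 = 2.2446
β_Brixley = 0.06046 / 0.04112 = 1.4703
β_Sable = 0.03814 / 0.04112 = 0.9275
β_P = Σ w_i β_i = 0.20×0.5348 + 0.25×0.3220 + 0.20×2.2446 + 0.10×1.4703 + 0.25×0.9275 = 1.0153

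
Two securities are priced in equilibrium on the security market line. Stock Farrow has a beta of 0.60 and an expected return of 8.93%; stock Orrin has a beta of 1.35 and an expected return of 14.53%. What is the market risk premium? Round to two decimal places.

7.47%

Both satisfy E(R) = R_f + β·MRP, so the slope of the SML is
MRP = (14.53% − 8.93%) / (1.35 − 0.60) = 5.60% / 0.75 = 7.4667%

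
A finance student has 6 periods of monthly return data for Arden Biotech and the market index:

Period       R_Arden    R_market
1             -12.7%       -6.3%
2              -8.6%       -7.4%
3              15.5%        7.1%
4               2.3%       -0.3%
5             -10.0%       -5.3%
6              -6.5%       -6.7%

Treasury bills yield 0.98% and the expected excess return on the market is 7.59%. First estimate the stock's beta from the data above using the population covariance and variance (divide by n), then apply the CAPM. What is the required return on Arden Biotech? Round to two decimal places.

14.71%

Mean R_i = (-12.7 − 8.6 + 15.5 + 2.3 − 10.0 − 6.5) / 6 = -3.3333%
Mean R_m = (-6.3 − 7.4 + 7.1 − 0.3 − 5.3 − 6.7) / 6 = -3.1500%
Σ(R_i − R̄_i)(R_m − R̄_m) = 286.5600  ⇒  Cov = 286.5600 / 6 = 47.7600
Σ(R_m − R̄_m)² = 158.3950  ⇒  Var(R_m) = 158.3950 / 6 = 26.3992
β = Cov / Var(R_m) = 47.7600 / 26.3992 = 1.8091
E(R) = R_f + β × MRP = 0.98% + 1.8091 × 7.59% = 14.71%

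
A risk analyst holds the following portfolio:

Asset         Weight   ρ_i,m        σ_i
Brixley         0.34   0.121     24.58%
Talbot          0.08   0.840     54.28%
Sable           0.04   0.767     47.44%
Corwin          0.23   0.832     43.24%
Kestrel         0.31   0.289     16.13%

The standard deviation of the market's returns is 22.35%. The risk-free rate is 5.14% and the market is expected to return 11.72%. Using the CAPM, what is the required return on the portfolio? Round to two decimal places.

9.80%

β_Brixley = 0.121 × 24.58% / 22.35% = 0.1331
β_Talbot = 0.840 × 54.28% / 22.35% = 2.0401
β_Sable = 0.767 × 47.44% / 22.35% = 1.6280
β_Corwin = 0.832 × 43.24% / 22.35% = 1.6097
β_Kestrel = 0.289 × 16.13% / 22.35% = 0.2086
β_P = Σ w_i β_i = 0.34×0.1331 + 0.08×2.0401 + 0.04×1.6280 + 0.23×1.6097 + 0.31×0.2086 = 0.7085
MRP = 11.72% − 5.14% = 6.58%
E(R_P) = R_f + β_P × MRP = 5.14% + 0.7085 × 6.58% = 9.80%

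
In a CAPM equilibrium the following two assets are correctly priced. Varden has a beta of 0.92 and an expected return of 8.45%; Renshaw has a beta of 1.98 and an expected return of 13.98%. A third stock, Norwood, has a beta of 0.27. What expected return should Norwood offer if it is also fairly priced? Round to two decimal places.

5.06%

MRP (SML slope) = (13.98% − 8.45%) / (1.98 − 0.92) = 5.53% / 1.06 = 5.2170%
R_f (intercept) = 8.45% − 0.92 × 5.2170% = 3.6504%
E(R_Norwood) = R_f + β × MRP = 3.6504% + 0.27 × 5.2170% = 5.06%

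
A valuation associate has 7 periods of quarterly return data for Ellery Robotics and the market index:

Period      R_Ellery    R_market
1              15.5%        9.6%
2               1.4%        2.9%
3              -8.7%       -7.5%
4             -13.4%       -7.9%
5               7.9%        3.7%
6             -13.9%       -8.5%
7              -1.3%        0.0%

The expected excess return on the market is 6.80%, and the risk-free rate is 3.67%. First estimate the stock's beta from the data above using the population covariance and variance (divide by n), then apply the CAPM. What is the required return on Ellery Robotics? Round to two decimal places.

14.16%

Mean R_i = (15.5 + 1.4 − 8.7 − 13.4 + 7.9 − 13.9 − 1.3) / 7 = -1.7857%
Mean R_m = (9.6 + 2.9 − 7.5 − 7.9 + 3.7 − 8.5 + 0.0) / 7 = -1.1000%
Σ(R_i − R̄_i)(R_m − R̄_m) = 457.6000  ⇒  Cov = 457.6000 / 7 = 65.3714
Σ(R_m − R̄_m)² = 296.7000  ⇒  Var(R_m) = 296.7000 / 7 = 42.3857
β = Cov / Var(R_m) = 65.3714 / 42.3857 = 1.5423
E(R) = R_f + β × MRP = 3.67% + 1.5423 × 6.80% = 14.16%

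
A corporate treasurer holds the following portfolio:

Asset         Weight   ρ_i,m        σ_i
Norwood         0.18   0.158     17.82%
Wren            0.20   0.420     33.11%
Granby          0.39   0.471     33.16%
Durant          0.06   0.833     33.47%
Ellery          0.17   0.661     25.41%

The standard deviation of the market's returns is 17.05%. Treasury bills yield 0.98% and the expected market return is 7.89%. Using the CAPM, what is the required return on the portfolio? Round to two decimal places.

β_Norwood = 0.158 × 17.82% / 17.05% = 0.1651
β_Wren = 0.420 × 33.11% / 17.05% = 0.8156
β_Granby = 0.471 × 33.16% / 17.05% = 0.9160
β_Durant = 0.833 × 33.47% / 17.05% = 1.6352
β_Ellery = 0.661 × 25.41% / 17.05% = 0.9851
β_P = Σ w_i β_i = 0.18×0.1651 + 0.20×0.8156 + 0.39×0.9160 + 0.06×1.6352 + 0.17×0.9851 = 0.8157
MRP = 7.89% − 0.98% = 6.91%
E(R_P) = R_f + β_P × MRP = 0.98% + 0.8157 × 6.91% = 6.62%

6.62%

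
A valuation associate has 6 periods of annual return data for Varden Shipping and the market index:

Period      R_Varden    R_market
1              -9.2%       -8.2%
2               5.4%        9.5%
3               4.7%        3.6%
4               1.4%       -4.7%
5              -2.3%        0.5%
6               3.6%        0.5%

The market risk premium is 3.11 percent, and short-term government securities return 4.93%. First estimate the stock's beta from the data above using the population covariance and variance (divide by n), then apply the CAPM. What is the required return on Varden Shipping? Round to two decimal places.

7.14%

Mean R_i = (-9.2 + 5.4 + 4.7 + 1.4 − 2.3 + 3.6) / 6 = 0.6000%
Mean R_m = (-8.2 + 9.5 + 3.6 − 4.7 + 0.5 + 0.5) / 6 = 0.2000%
Σ(R_i − R̄_i)(R_m − R̄_m) = 137.0100  ⇒  Cov = 137.0100 / 6 = 22.8350
Σ(R_m − R̄_m)² = 192.8000  ⇒  Var(R_m) = 192.8000 / 6 = 32.1333
β = Cov / Var(R_m) = 22.8350 / 32.1333 = 0.7106
E(R) = R_f + β × MRP = 4.93% + 0.7106 × 3.11% = 7.14%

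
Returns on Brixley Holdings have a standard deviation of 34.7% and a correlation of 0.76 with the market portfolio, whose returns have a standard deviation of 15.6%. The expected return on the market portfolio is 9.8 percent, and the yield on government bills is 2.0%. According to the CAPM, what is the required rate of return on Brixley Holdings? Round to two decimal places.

β = ρ × σ_i / σ_m = 0.76 × 34.7% / 15.6% = 1.6905
MRP = 9.8% − 2.0% = 7.80%
E(R) = 2.0% + 1.6905 × 7.8% = 15.19%

15.19%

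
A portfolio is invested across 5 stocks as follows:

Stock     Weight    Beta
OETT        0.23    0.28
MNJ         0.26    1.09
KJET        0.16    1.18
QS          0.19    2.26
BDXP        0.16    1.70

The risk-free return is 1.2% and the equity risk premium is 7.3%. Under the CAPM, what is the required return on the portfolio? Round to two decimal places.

10.24%

β_P = Σ w_i β_i = 0.23×0.28 + 0.26×1.09 + 0.16×1.18 + 0.19×2.26 + 0.16×1.70 = 1.2380
E(R_P) = R_f + β_P × MRP = 1.2% + 1.2380 × 7.3% = 10.24%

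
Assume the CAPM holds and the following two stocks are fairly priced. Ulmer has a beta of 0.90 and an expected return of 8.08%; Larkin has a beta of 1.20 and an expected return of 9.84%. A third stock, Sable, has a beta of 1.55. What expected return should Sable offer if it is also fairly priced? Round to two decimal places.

MRP (SML slope) = (9.84% − 8.08%) / (1.20 − 0.90) = 1.76% / 0.30 = 5.8667%
R_f (intercept) = 8.08% − 0.90 × 5.8667% = 2.8000%
E(R_Sable) = R_f + β × MRP = 2.8000% + 1.55 × 5.8667% = 11.89%

11.89%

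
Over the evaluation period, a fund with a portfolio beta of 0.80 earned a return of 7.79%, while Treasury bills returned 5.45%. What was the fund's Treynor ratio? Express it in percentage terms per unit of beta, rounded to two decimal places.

2.93%

Treynor = (R_P − R_f) / β_P = (7.79% − 5.45%) / 0.8000 = 2.34% / 0.8000 = 2.93%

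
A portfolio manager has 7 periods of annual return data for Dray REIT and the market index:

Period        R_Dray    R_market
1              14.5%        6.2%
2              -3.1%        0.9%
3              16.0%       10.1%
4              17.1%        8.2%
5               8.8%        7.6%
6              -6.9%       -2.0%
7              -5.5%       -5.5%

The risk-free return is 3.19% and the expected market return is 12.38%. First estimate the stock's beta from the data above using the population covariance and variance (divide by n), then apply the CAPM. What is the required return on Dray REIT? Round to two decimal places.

18.72%

Mean R_i = (14.5 − 3.1 + 16.0 + 17.1 + 8.8 − 6.9 − 5.5) / 7 = 5.8429%
Mean R_m = (6.2 + 0.9 + 10.1 + 8.2 + 7.6 − 2.0 − 5.5) / 7 = 3.6429%
Σ(R_i − R̄_i)(R_m − R̄_m) = 350.8671  ⇒  Cov = 350.8671 / 7 = 50.1239
Σ(R_m − R̄_m)² = 207.6171  ⇒  Var(R_m) = 207.6171 / 7 = 29.6596
β = Cov / Var(R_m) = 50.1239 / 29.6596 = 1.6900
MRP = 12.38% − 3.19% = 9.19%
E(R) = R_f + β × MRP = 3.19% + 1.6900 × 9.19% = 18.72%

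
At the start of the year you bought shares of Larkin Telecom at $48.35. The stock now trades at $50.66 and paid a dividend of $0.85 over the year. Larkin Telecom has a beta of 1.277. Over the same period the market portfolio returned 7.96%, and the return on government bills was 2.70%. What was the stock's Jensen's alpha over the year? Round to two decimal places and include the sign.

-2.88%

Realised HPR = (P1 + D1 − P0) / P0 = (50.66 + 0.85 − 48.35) / 48.35 = 3.16 / 48.35 = 6.5357%
MRP = 7.96% − 2.70% = 5.26%
CAPM required = R_f + β·MRP = 2.70% + 1.277 × 5.26% = 9.41702%
α = realised − required = 6.5357% − 9.41702% = -2.88%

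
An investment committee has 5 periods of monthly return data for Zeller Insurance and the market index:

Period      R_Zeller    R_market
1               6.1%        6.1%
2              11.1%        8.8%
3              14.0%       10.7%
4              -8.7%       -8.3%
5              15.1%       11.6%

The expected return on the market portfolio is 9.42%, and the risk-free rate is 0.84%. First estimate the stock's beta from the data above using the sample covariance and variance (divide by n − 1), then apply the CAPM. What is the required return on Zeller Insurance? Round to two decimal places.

Mean R_i = (6.1 + 11.1 + 14.0 − 8.7 + 15.1) / 5 = 7.5200%
Mean R_m = (6.1 + 8.8 + 10.7 − 8.3 + 11.6) / 5 = 5.7800%
Σ(R_i − R̄_i)(R_m − R̄_m) = 314.7320  ⇒  Cov = 314.7320 / 4 = 78.6830
Σ(R_m − R̄_m)² = 265.5480  ⇒  Var(R_m) = 265.5480 / 4 = 66.3870
β = Cov / Var(R_m) = 78.6830 / 66.3870 = 1.1852
MRP = 9.42% − 0.84% = 8.58%
E(R) = R_f + β × MRP = 0.84% + 1.1852 × 8.58% = 11.01%

11.01%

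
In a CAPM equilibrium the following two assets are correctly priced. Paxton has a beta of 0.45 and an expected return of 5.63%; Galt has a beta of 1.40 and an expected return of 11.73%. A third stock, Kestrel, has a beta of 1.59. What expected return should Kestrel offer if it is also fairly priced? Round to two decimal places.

12.95%

MRP (SML slope) = (11.73% − 5.63%) / (1.40 − 0.45) = 6.10% / 0.95 = 6.4211%
R_f (intercept) = 5.63% − 0.45 × 6.4211% = 2.7405%
E(R_Kestrel) = R_f + β × MRP = 2.7405% + 1.59 × 6.4211% = 12.95%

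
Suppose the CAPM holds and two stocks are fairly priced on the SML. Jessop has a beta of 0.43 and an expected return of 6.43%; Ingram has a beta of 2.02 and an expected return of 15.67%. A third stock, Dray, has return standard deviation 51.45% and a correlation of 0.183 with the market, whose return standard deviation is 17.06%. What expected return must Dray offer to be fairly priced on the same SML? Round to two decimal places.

7.14%

MRP = (15.67% − 6.43%) / (2.02 − 0.43) = 5.8113%
R_f = 6.43% − 0.43 × 5.8113% = 3.9311%
β_Dray = ρ·σ_i/σ_m = 0.183 × 51.45 / 17.06 = 0.5519
E(R_Dray) = R_f + β × MRP = 3.9311% + 0.5519 × 5.8113% = 7.14%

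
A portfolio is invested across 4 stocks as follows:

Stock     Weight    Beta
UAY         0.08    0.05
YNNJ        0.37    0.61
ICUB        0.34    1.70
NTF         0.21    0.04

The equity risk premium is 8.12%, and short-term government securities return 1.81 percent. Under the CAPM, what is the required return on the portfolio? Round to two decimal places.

β_P = Σ w_i β_i = 0.08×0.05 + 0.37×0.61 + 0.34×1.70 + 0.21×0.04 = 0.8161
E(R_P) = R_f + β_P × MRP = 1.81% + 0.8161 × 8.12% = 8.44%

8.44%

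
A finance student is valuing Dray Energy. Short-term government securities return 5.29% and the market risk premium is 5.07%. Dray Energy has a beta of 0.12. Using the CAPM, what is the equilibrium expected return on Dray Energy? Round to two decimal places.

5.90%

E(R) = R_f + β × MRP = 5.29% + 0.12 × 5.07% = 5.90%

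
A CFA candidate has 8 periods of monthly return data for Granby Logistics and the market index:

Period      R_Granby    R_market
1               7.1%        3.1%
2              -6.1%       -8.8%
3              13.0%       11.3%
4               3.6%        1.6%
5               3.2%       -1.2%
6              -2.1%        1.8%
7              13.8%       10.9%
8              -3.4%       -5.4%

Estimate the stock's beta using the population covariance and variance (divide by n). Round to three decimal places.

Mean R_i = (7.1 − 6.1 + 13.0 + 3.6 + 3.2 − 2.1 + 13.8 − 3.4) / 8 = 3.6375%
Mean R_m = (3.1 − 8.8 + 11.3 + 1.6 − 1.2 + 1.8 + 10.9 − 5.4) / 8 = 1.6625%
Σ(R_i − R̄_i)(R_m − R̄_m) = 341.1313  ⇒  Cov = 341.1313 / 8 = 42.6414
Σ(R_m − R̄_m)² = 347.8388  ⇒  Var(R_m) = 347.8388 / 8 = 43.4799
β = Cov / Var(R_m) = 42.6414 / 43.4799 = 0.9807

0.981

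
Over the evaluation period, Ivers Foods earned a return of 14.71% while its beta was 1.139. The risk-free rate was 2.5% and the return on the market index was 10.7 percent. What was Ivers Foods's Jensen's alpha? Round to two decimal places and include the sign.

Market excess return = 10.7% − 2.5% = 8.20%
CAPM benchmark = R_f + β(R_m − R_f) = 2.5% + 1.139 × 8.2% = 11.8398%
α = actual − benchmark = 14.71% − 11.8398% = +2.87%

+2.87%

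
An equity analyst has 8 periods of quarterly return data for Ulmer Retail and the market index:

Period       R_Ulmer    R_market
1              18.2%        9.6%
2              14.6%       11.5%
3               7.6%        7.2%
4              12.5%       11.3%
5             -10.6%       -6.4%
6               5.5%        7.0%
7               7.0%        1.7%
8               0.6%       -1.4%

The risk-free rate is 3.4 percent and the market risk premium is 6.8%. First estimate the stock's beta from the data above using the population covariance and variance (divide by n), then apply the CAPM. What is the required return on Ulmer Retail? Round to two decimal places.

Mean R_i = (18.2 + 14.6 + 7.6 + 12.5 − 10.6 + 5.5 + 7.0 + 0.6) / 8 = 6.9250%
Mean R_m = (9.6 + 11.5 + 7.2 + 11.3 − 6.4 + 7.0 + 1.7 − 1.4) / 8 = 5.0625%
Σ(R_i − R̄_i)(R_m − R̄_m) = 375.5275  ⇒  Cov = 375.5275 / 8 = 46.9409
Σ(R_m − R̄_m)² = 293.7188  ⇒  Var(R_m) = 293.7188 / 8 = 36.7149
β = Cov / Var(R_m) = 46.9409 / 36.7149 = 1.2785
E(R) = R_f + β × MRP = 3.4% + 1.2785 × 6.8% = 12.09%

12.09%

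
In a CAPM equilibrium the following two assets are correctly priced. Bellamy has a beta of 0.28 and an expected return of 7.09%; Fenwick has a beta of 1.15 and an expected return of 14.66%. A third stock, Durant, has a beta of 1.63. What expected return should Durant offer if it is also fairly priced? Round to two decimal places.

18.84%

MRP (SML slope) = (14.66% − 7.09%) / (1.15 − 0.28) = 7.57% / 0.87 = 8.7011%
R_f (intercept) = 7.09% − 0.28 × 8.7011% = 4.6537%
E(R_Durant) = R_f + β × MRP = 4.6537% + 1.63 × 8.7011% = 18.84%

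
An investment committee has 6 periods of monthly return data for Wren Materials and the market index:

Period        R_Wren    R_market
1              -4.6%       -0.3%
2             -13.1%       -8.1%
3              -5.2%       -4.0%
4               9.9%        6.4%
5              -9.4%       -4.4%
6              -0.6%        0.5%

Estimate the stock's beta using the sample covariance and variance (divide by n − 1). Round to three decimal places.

1.547

Mean R_i = (-4.6 − 13.1 − 5.2 + 9.9 − 9.4 − 0.6) / 6 = -3.8333%
Mean R_m = (-0.3 − 8.1 − 4.0 + 6.4 − 4.4 + 0.5) / 6 = -1.6500%
Σ(R_i − R̄_i)(R_m − R̄_m) = 194.7600  ⇒  Cov = 194.7600 / 5 = 38.9520
Σ(R_m − R̄_m)² = 125.9350  ⇒  Var(R_m) = 125.9350 / 5 = 25.1870
β = Cov / Var(R_m) = 38.9520 / 25.1870 = 1.5465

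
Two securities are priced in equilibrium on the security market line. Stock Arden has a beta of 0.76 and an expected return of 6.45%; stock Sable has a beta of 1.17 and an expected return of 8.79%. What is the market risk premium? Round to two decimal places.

5.71%

Both satisfy E(R) = R_f + β·MRP, so the slope of the SML is
MRP = (8.79% − 6.45%) / (1.17 − 0.76) = 2.34% / 0.41 = 5.7073%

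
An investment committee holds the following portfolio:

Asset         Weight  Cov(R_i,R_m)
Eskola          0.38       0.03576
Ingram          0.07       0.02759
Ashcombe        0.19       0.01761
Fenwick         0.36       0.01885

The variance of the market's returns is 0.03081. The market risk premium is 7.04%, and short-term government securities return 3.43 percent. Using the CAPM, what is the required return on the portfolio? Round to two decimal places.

9.29%

β_Eskola = 0.03576 / 0.03081 = 1.1607
β_Ingram = 0.02759 / 0.03081 = 0.8955
β_Ashcombe = 0.01761 / 0.03081 = 0.5716
β_Fenwick = 0.01885 / 0.03081 = 0.6118
β_P = Σ w_i β_i = 0.38×1.1607 + 0.07×0.8955 + 0.19×0.5716 + 0.36×0.6118 = 0.8326
E(R_P) = R_f + β_P × MRP = 3.43% + 0.8326 × 7.04% = 9.29%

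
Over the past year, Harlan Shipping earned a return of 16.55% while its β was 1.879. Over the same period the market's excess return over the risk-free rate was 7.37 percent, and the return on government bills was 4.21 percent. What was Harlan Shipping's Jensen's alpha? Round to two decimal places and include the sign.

CAPM benchmark = R_f + β(R_m − R_f) = 4.21% + 1.879 × 7.37% = 18.05823%
α = actual − benchmark = 16.55% − 18.05823% = -1.51%

-1.51%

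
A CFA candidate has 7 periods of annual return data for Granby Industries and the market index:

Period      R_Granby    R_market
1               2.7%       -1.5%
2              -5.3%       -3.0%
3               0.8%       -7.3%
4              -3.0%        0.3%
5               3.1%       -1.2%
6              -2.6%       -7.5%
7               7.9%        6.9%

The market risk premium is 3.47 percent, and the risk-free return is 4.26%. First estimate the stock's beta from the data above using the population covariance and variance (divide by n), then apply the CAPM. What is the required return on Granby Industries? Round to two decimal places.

Mean R_i = (2.7 − 5.3 + 0.8 − 3.0 + 3.1 − 2.6 + 7.9) / 7 = 0.5143%
Mean R_m = (-1.5 − 3.0 − 7.3 + 0.3 − 1.2 − 7.5 + 6.9) / 7 = -1.9000%
Σ(R_i − R̄_i)(R_m − R̄_m) = 82.2400  ⇒  Cov = 82.2400 / 7 = 11.7486
Σ(R_m − R̄_m)² = 144.6600  ⇒  Var(R_m) = 144.6600 / 7 = 20.6657
β = Cov / Var(R_m) = 11.7486 / 20.6657 = 0.5685
E(R) = R_f + β × MRP = 4.26% + 0.5685 × 3.47% = 6.23%

6.23%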